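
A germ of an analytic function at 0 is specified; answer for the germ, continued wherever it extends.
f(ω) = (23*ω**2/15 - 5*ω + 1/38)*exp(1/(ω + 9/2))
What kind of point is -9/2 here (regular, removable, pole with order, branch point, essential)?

The point is an essential singularity.

The exponent 1/(ω - (-9/2)) has a pole at -9/2, so exp(1/(ω - (-9/2))) takes every nonzero value near it: an essential singularity (not a pole of any order).


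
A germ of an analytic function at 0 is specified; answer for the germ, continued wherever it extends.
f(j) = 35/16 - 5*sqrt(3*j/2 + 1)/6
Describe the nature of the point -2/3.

The term (-5/6)*sqrt(1 - j/(-2/3)) has argument 1 - -2/3/(-2/3) = 0 at -2/3: a square-root (algebraic, two-sheeted) branch point; the remaining terms are analytic or single-valued there.

The point is an algebraic (square-root) branch point.


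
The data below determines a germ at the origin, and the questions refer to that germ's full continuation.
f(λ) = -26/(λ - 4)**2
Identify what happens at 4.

The denominator factor λ - 4 vanishes at 4 and appears to the power 2; the numerator there equals -26, nonzero, and no other factor vanishes.
Hence a pole whose order is the multiplicity, 2.

The point is a pole of order 2.


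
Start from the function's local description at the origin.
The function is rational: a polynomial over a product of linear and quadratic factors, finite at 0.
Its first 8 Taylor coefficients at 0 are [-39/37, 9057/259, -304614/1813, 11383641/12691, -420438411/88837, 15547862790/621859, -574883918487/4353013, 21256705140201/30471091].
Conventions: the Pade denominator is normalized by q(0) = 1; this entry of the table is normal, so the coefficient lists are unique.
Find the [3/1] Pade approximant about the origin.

Taylor coefficients needed (read off): a_0 = -39/37, a_1 = 9057/259, a_2 = -304614/1813, a_3 = 11383641/12691, a_4 = -420438411/88837.
Write the denominator as Q(σ) = 1 + q1*σ. Requiring Q*f - P = O(σ^5) with deg P <= 3 kills the coefficients of σ^4..σ^4 in Q*f:
  σ^4: a_4 + q1*a_3 = 0, i.e. -420438411/88837 + (11383641/12691)*q1 = 0.
Solving this linear system: q1 = 46715379/8853943.
The numerator is Q*f truncated at degree 3: P0 = a_0 = -39/37; P1 = a_1 + q1*a_0 = 1376262516/46799413; P2 = a_2 + q1*a_1 = 771642333/46799413; P3 = a_3 + q1*a_2 = 491045121/46799413.

The Pade approximant has numerator coefficients [-39/37, 1376262516/46799413, 771642333/46799413, 491045121/46799413]; denominator coefficients [1, 46715379/8853943].


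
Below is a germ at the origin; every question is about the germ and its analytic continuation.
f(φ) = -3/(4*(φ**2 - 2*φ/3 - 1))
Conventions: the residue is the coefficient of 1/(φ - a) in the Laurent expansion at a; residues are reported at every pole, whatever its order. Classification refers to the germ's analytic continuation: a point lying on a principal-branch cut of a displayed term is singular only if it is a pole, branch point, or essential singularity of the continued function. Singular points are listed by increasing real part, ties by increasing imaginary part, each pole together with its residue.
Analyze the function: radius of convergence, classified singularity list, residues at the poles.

Denominator factor (φ**2 - 2*φ/3 - 1): discriminant 40/9, real irrational roots 1/3 + (1/3)*sqrt(10) and 1/3 - (1/3)*sqrt(10); poles of order 1, moduli 1/3 + (1/3)*sqrt(10) and -1/3 + (1/3)*sqrt(10).
The radius of convergence is the smallest modulus among the singular points: -1/3 + (1/3)*sqrt(10).
The factor φ**2 - 2*φ/3 - 1 splits as (φ - a)(φ - a') with a = 1/3 - (1/3)*sqrt(10), a' = 1/3 + (1/3)*sqrt(10). At the order-1 pole a set g(φ) = (φ - a)*f(φ) = [-3/4] / (φ - a').
Simple pole: residue = g(a) at a = 1/3 - (1/3)*sqrt(10), which is (9/80)*sqrt(10).
The factor φ**2 - 2*φ/3 - 1 splits as (φ - a)(φ - a') with a = 1/3 + (1/3)*sqrt(10), a' = 1/3 - (1/3)*sqrt(10). At the order-1 pole a set g(φ) = (φ - a)*f(φ) = [-3/4] / (φ - a').
Simple pole: residue = g(a) at a = 1/3 + (1/3)*sqrt(10), which is -(9/80)*sqrt(10).
List the singular points by increasing real part (a conjugate pair: the negative imaginary part first).

Radius of convergence at 0: -1/3 + (1/3)*sqrt(10).
At 1/3 - (1/3)*sqrt(10): a pole of order 1; residue (9/80)*sqrt(10).
At 1/3 + (1/3)*sqrt(10): a pole of order 1; residue -(9/80)*sqrt(10).


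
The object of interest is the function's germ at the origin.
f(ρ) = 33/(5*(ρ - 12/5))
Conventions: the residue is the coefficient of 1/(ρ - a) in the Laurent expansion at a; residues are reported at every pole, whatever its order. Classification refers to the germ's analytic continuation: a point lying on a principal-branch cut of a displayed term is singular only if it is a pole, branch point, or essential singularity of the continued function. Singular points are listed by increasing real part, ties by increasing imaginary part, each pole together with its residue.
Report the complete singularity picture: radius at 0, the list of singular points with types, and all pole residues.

Denominator factor (ρ - 12/5): pole of order 1 at 12/5, modulus 12/5.
The radius of convergence is the smallest modulus among the singular points: 12/5.
At the order-1 pole 12/5 set g(ρ) = (ρ - (12/5))*f(ρ) = 33/5.
Simple pole: residue = g(a) at a = 12/5, which is 33/5.

Radius of convergence at 0: 12/5.
At 12/5: a pole of order 1; residue 33/5.


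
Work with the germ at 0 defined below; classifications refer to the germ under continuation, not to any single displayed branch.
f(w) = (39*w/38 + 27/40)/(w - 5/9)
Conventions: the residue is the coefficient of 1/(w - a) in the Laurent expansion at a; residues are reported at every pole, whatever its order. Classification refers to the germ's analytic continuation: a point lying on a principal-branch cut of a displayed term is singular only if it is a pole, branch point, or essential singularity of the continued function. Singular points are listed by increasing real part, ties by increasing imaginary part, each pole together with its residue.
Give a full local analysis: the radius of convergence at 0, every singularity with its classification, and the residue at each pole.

Denominator factor (w - 5/9): pole of order 1 at 5/9, modulus 5/9.
The radius of convergence is the smallest modulus among the singular points: 5/9.
At the order-1 pole 5/9 set g(w) = (w - (5/9))*f(w) = 39*w/38 + 27/40.
Simple pole: residue = g(a) at a = 5/9, which is 2839/2280.

Radius of convergence at 0: 5/9.
At 5/9: a pole of order 1; residue 2839/2280.


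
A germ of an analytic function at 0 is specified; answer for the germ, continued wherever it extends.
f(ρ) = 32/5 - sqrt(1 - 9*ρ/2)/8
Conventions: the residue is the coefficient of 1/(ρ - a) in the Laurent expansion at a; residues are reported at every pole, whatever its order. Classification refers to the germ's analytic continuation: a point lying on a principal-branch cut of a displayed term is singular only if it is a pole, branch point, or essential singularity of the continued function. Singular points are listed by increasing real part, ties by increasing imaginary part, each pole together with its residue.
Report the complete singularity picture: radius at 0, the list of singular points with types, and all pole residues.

Branch term (-1/8)*sqrt(1 - ρ/(2/9)): its argument vanishes at ρ = 2/9, a square-root branch point, modulus 2/9.
The radius of convergence is the smallest modulus among the singular points: 2/9.

Radius of convergence at 0: 2/9.
At 2/9: an algebraic (square-root) branch point.


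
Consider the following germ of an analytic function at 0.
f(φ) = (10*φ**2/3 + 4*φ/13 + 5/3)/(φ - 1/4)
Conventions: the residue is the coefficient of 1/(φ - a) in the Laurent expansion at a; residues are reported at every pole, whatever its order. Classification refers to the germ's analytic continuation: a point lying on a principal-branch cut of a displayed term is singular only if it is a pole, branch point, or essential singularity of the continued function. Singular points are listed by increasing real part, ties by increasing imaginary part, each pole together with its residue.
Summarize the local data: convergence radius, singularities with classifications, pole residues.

Radius of convergence at 0: 1/4.
At 1/4: a pole of order 1; residue 203/104.

Denominator factor (φ - 1/4): pole of order 1 at 1/4, modulus 1/4.
The radius of convergence is the smallest modulus among the singular points: 1/4.
At the order-1 pole 1/4 set g(φ) = (φ - (1/4))*f(φ) = 10*φ**2/3 + 4*φ/13 + 5/3.
Simple pole: residue = g(a) at a = 1/4, which is 203/104.


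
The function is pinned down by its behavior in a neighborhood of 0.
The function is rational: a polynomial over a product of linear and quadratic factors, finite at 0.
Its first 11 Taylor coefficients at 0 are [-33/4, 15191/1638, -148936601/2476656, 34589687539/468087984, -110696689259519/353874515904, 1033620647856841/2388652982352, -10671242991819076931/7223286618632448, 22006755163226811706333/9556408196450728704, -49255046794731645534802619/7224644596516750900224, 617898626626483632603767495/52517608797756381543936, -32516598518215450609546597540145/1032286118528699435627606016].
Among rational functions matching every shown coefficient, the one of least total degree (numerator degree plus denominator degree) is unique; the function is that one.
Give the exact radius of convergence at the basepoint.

No rational of total degree below 9 reproduces all 11 coefficients; solving the [1/8] Pade equations on them gives f(n) = (37*n/13 - 2)/((n**2 - 4*n/3 - 9/11)*(n**2 + 3*n/7 - 2/3)**3), whose expansion matches every shown term.
Denominator factor (n**2 - 4*n/3 - 9/11): discriminant 500/99, real irrational roots 2/3 + (5/33)*sqrt(55) and 2/3 - (5/33)*sqrt(55); poles of order 1, moduli 2/3 + (5/33)*sqrt(55) and -2/3 + (5/33)*sqrt(55).
Denominator factor (n**2 + 3*n/7 - 2/3)^3: discriminant 419/147, real irrational roots -3/14 + (1/42)*sqrt(1257) and -3/14 - (1/42)*sqrt(1257); poles of order 3, moduli -3/14 + (1/42)*sqrt(1257) and 3/14 + (1/42)*sqrt(1257).
The radius of convergence is the smallest modulus among the singular points: -2/3 + (5/33)*sqrt(55).

The radius of convergence is -2/3 + (5/33)*sqrt(55).


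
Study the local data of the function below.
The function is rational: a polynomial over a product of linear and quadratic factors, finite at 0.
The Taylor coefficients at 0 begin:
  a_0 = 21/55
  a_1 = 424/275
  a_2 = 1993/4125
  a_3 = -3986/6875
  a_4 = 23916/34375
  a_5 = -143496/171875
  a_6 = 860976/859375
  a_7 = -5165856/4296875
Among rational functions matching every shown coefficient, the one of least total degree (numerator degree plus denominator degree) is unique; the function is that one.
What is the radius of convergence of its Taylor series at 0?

No rational of total degree below 3 reproduces all 8 coefficients; solving the [2/1] Pade equations on them gives f(ψ) = (35*ψ**2/18 + 5*ψ/3 + 7/22)/(ψ + 5/6), whose expansion matches every shown term.
Denominator factor (ψ + 5/6): pole of order 1 at -5/6, modulus 5/6.
The radius of convergence is the smallest modulus among the singular points: 5/6.

The radius of convergence is 5/6.


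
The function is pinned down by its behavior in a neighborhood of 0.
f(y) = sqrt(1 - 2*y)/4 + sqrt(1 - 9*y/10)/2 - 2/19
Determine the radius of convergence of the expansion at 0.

Branch term (1/4)*sqrt(1 - y/(1/2)): its argument vanishes at y = 1/2, a square-root branch point, modulus 1/2.
Branch term (1/2)*sqrt(1 - y/(10/9)): its argument vanishes at y = 10/9, a square-root branch point, modulus 10/9.
The radius of convergence is the smallest modulus among the singular points: 1/2.

The radius of convergence is 1/2.


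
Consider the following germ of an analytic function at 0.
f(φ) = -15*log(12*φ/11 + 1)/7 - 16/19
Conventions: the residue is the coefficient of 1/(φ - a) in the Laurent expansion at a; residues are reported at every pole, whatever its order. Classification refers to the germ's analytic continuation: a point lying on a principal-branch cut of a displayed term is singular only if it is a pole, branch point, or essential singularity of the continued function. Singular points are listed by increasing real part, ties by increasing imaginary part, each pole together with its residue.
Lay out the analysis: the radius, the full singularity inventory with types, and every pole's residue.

Branch term (-15/7)*log(1 - φ/(-11/12)): its argument vanishes at φ = -11/12, a logarithmic branch point, modulus 11/12.
The radius of convergence is the smallest modulus among the singular points: 11/12.

Radius of convergence at 0: 11/12.
At -11/12: a logarithmic branch point.


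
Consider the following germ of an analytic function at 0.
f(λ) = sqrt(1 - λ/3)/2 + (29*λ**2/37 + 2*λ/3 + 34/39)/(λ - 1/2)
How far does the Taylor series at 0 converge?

The radius of convergence is 1/2.

Denominator factor (λ - 1/2): pole of order 1 at 1/2, modulus 1/2.
Branch term (1/2)*sqrt(1 - λ/(3)): its argument vanishes at λ = 3, a square-root branch point, modulus 3.
The radius of convergence is the smallest modulus among the singular points: 1/2.


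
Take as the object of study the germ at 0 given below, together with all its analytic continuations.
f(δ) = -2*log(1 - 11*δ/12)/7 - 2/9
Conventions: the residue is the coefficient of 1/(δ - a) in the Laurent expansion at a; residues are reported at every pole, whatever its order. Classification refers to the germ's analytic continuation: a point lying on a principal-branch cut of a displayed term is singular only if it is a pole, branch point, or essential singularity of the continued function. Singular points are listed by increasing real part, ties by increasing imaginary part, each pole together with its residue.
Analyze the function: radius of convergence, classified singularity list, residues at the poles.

Branch term (-2/7)*log(1 - δ/(12/11)): its argument vanishes at δ = 12/11, a logarithmic branch point, modulus 12/11.
The radius of convergence is the smallest modulus among the singular points: 12/11.

Radius of convergence at 0: 12/11.
At 12/11: a logarithmic branch point.


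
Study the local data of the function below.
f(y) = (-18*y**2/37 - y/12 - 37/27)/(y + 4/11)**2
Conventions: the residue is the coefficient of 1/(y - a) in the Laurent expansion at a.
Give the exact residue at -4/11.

The residue is 1321/4884.

At the order-2 pole -4/11 set g(y) = (y - (-4/11))^2*f(y) = -18*y**2/37 - y/12 - 37/27.
Order-2 pole: residue = g'(a); g'(-4/11) = 1321/4884, so the residue is 1321/4884.


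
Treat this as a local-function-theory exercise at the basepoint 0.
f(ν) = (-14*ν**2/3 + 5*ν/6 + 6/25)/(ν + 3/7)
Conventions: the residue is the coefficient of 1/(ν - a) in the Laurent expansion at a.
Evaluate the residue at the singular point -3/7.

At the order-1 pole -3/7 set g(ν) = (ν - (-3/7))*f(ν) = -14*ν**2/3 + 5*ν/6 + 6/25.
Simple pole: residue = g(a) at a = -3/7, which is -341/350.

The residue is -341/350.


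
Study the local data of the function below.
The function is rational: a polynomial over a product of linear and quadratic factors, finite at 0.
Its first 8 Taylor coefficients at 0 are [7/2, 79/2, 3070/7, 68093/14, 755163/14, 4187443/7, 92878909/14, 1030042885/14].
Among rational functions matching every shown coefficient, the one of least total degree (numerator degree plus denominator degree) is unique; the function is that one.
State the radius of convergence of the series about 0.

No rational of total degree below 4 reproduces all 8 coefficients; solving the [2/2] Pade equations on them gives f(α) = (-4*α**2/7 - α - 7/2)/(α**2 + 11*α - 1), whose expansion matches every shown term.
Denominator factor (α**2 + 11*α - 1): discriminant 125, real irrational roots -11/2 + (5/2)*sqrt(5) and -11/2 - (5/2)*sqrt(5); poles of order 1, moduli -11/2 + (5/2)*sqrt(5) and 11/2 + (5/2)*sqrt(5).
The radius of convergence is the smallest modulus among the singular points: -11/2 + (5/2)*sqrt(5).

The radius of convergence is -11/2 + (5/2)*sqrt(5).


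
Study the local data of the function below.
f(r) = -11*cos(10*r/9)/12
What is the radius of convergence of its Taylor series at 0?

The radius of convergence is infinite.

The factor cos(10*r/9) is entire and contributes no finite singular point.
The polynomial part has no poles.
No finite singular points: the Taylor series at 0 converges everywhere.


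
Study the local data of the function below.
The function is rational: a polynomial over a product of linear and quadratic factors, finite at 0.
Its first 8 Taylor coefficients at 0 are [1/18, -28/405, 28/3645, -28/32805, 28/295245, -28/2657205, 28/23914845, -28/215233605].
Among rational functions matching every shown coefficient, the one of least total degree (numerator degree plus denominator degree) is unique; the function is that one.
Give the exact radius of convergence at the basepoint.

The radius of convergence is 9.

No rational of total degree below 2 reproduces all 8 coefficients; solving the [1/1] Pade equations on them gives f(k) = (1/2 - 17*k/30)/(k + 9), whose expansion matches every shown term.
Denominator factor (k + 9): pole of order 1 at -9, modulus 9.
The radius of convergence is the smallest modulus among the singular points: 9.


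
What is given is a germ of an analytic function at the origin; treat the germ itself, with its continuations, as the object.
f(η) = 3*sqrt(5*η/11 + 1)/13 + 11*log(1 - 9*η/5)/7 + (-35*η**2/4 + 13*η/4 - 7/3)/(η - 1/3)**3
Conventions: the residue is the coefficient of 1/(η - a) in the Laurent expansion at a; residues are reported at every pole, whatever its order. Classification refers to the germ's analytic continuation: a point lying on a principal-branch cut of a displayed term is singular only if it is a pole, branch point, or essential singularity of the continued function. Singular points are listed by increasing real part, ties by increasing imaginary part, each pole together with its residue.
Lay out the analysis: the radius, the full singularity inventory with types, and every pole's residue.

Radius of convergence at 0: 1/3.
At -11/5: an algebraic (square-root) branch point.
At 1/3: a pole of order 3; residue -35/4.
At 5/9: a logarithmic branch point.

Denominator factor (η - 1/3)^3: pole of order 3 at 1/3, modulus 1/3.
Branch term (3/13)*sqrt(1 - η/(-11/5)): its argument vanishes at η = -11/5, a square-root branch point, modulus 11/5.
Branch term (11/7)*log(1 - η/(5/9)): its argument vanishes at η = 5/9, a logarithmic branch point, modulus 5/9.
The radius of convergence is the smallest modulus among the singular points: 1/3.
The branch terms are analytic at 1/3 and contribute nothing to the residue; only the rational part matters.
At the order-3 pole 1/3 set g(η) = (η - (1/3))^3*(rational part) = -35*η**2/4 + 13*η/4 - 7/3.
Order-3 pole: residue = g''(a)/2; g''(1/3) = -35/2, so the residue is -35/4.
List the singular points by increasing real part (a conjugate pair: the negative imaginary part first).


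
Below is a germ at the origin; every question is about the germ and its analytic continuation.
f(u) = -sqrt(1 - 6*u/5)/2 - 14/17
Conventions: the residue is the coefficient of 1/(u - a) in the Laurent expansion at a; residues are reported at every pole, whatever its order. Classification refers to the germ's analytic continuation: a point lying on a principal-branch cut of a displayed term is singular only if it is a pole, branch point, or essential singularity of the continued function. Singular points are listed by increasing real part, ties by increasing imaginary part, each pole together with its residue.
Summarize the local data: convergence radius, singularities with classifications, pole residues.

Radius of convergence at 0: 5/6.
At 5/6: an algebraic (square-root) branch point.

Branch term (-1/2)*sqrt(1 - u/(5/6)): its argument vanishes at u = 5/6, a square-root branch point, modulus 5/6.
The radius of convergence is the smallest modulus among the singular points: 5/6.


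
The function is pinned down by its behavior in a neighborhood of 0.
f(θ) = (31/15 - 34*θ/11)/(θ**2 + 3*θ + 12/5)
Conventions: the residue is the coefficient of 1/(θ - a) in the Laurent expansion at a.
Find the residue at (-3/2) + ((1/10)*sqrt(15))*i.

The residue is (-17/11) - ((1106/495)*sqrt(15))*i.

The factor θ**2 + 3*θ + 12/5 splits as (θ - a)(θ - a') with a = (-3/2) + ((1/10)*sqrt(15))*i, a' = (-3/2) - ((1/10)*sqrt(15))*i. At the order-1 pole a set g(θ) = (θ - a)*f(θ) = [31/15 - 34*θ/11] / (θ - a').
Simple pole: residue = g(a) at a = (-3/2) + ((1/10)*sqrt(15))*i, which is (-17/11) - ((1106/495)*sqrt(15))*i.


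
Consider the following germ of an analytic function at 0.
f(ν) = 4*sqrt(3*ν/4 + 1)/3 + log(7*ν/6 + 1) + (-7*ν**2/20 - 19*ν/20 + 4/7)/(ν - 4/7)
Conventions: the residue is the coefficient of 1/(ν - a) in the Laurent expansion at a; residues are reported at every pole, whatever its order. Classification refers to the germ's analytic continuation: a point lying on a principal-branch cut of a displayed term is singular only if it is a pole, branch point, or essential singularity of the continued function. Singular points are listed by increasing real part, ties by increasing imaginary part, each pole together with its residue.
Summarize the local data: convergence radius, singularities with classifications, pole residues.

Radius of convergence at 0: 4/7.
At -4/3: an algebraic (square-root) branch point.
At -6/7: a logarithmic branch point.
At 4/7: a pole of order 1; residue -3/35.

Denominator factor (ν - 4/7): pole of order 1 at 4/7, modulus 4/7.
Branch term (4/3)*sqrt(1 - ν/(-4/3)): its argument vanishes at ν = -4/3, a square-root branch point, modulus 4/3.
Branch term (1)*log(1 - ν/(-6/7)): its argument vanishes at ν = -6/7, a logarithmic branch point, modulus 6/7.
The radius of convergence is the smallest modulus among the singular points: 4/7.
The branch terms are analytic at 4/7 and contribute nothing to the residue; only the rational part matters.
At the order-1 pole 4/7 set g(ν) = (ν - (4/7))*(rational part) = -7*ν**2/20 - 19*ν/20 + 4/7.
Simple pole: residue = g(a) at a = 4/7, which is -3/35.
List the singular points by increasing real part (a conjugate pair: the negative imaginary part first).


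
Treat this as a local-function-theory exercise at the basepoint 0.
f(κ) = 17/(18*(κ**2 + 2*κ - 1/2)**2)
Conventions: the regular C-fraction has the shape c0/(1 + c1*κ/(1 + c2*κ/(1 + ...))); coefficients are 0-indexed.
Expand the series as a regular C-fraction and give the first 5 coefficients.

The regular C-fraction coefficients are [34/9, -8, 3/2, -17/6, 26/51].

Taylor coefficients (expand at 0): a_0 = 34/9, a_1 = 272/9, a_2 = 1768/9, a_3 = 10336/9, a_4 = 56984/9.
c0 = a_0 = 34/9. Peel one level at a time: if S = 1 + c*κ/S' with S'(0) = 1, then c is the κ-coefficient of S and S' = c*κ/(S - 1).
S_1 = c0/f = 1 + (-8)*κ + (12)*κ^2 + ...; c1 = -8.
S_2 = c1*κ/(S_1 - 1) = 1 + (3/2)*κ + (17/4)*κ^2 + ...; c2 = 3/2.
S_3 = c2*κ/(S_2 - 1) = 1 + (-17/6)*κ + (13/9)*κ^2 + ...; c3 = -17/6.
S_4 = c3*κ/(S_3 - 1) = 1 + (26/51)*κ + ...; c4 = 26/51.


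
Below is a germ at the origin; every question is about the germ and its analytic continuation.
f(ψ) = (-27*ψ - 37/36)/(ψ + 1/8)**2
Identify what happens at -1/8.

The point is a pole of order 2.

The denominator factor ψ + 1/8 vanishes at -1/8 and appears to the power 2; the numerator there equals 169/72, nonzero, and no other factor vanishes.
Hence a pole whose order is the multiplicity, 2.


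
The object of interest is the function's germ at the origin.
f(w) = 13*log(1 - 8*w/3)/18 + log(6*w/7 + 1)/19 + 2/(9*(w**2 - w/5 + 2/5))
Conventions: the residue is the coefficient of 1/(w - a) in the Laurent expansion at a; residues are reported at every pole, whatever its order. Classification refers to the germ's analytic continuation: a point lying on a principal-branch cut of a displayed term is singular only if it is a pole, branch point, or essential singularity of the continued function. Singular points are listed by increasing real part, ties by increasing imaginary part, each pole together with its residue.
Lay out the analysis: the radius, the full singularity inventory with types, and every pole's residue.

Denominator factor (w**2 - w/5 + 2/5): discriminant -39/25, complex-conjugate roots (1/10) + ((1/10)*sqrt(39))*i and (1/10) - ((1/10)*sqrt(39))*i; poles of order 1, moduli (1/5)*sqrt(10) and (1/5)*sqrt(10).
Branch term (13/18)*log(1 - w/(3/8)): its argument vanishes at w = 3/8, a logarithmic branch point, modulus 3/8.
Branch term (1/19)*log(1 - w/(-7/6)): its argument vanishes at w = -7/6, a logarithmic branch point, modulus 7/6.
The radius of convergence is the smallest modulus among the singular points: 3/8.
The branch terms are analytic at (1/10) - ((1/10)*sqrt(39))*i and contribute nothing to the residue; only the rational part matters.
The factor w**2 - w/5 + 2/5 splits as (w - a)(w - a') with a = (1/10) - ((1/10)*sqrt(39))*i, a' = (1/10) + ((1/10)*sqrt(39))*i. At the order-1 pole a set g(w) = (w - a)*(rational part) = [2/9] / (w - a').
Simple pole: residue = g(a) at a = (1/10) - ((1/10)*sqrt(39))*i, which is ((10/351)*sqrt(39))*i.
The branch terms are analytic at (1/10) + ((1/10)*sqrt(39))*i and contribute nothing to the residue; only the rational part matters.
The factor w**2 - w/5 + 2/5 splits as (w - a)(w - a') with a = (1/10) + ((1/10)*sqrt(39))*i, a' = (1/10) - ((1/10)*sqrt(39))*i. At the order-1 pole a set g(w) = (w - a)*(rational part) = [2/9] / (w - a').
Simple pole: residue = g(a) at a = (1/10) + ((1/10)*sqrt(39))*i, which is -((10/351)*sqrt(39))*i.
List the singular points by increasing real part (a conjugate pair: the negative imaginary part first).

Radius of convergence at 0: 3/8.
At -7/6: a logarithmic branch point.
At (1/10) - ((1/10)*sqrt(39))*i: a pole of order 1; residue ((10/351)*sqrt(39))*i.
At (1/10) + ((1/10)*sqrt(39))*i: a pole of order 1; residue -((10/351)*sqrt(39))*i.
At 3/8: a logarithmic branch point.


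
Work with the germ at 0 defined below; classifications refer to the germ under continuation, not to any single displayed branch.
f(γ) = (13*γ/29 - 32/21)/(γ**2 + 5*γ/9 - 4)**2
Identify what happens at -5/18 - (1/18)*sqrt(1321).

The point is a pole of order 2.

The denominator factor γ**2 + 5*γ/9 - 4 vanishes at -5/18 - (1/18)*sqrt(1321) and appears to the power 2; the numerator there equals -6023/3654 - (13/522)*sqrt(1321), nonzero, and no other factor vanishes.
Hence a pole whose order is the multiplicity, 2.


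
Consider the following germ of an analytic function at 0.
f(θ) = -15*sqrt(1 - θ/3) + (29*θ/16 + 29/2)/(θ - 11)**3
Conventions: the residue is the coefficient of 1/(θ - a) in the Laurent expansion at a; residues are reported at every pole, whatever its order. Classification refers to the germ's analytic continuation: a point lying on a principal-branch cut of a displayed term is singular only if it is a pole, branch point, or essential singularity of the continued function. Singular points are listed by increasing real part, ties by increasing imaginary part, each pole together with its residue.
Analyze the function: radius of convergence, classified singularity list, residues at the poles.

Denominator factor (θ - 11)^3: pole of order 3 at 11, modulus 11.
Branch term (-15)*sqrt(1 - θ/(3)): its argument vanishes at θ = 3, a square-root branch point, modulus 3.
The radius of convergence is the smallest modulus among the singular points: 3.
The branch term is analytic at 11 and contributes nothing to the residue; only the rational part matters.
At the order-3 pole 11 set g(θ) = (θ - (11))^3*(rational part) = 29*θ/16 + 29/2.
Order-3 pole: residue = g''(a)/2; g''(11) = 0, so the residue is 0.
List the singular points by increasing real part (a conjugate pair: the negative imaginary part first).

Radius of convergence at 0: 3.
At 3: an algebraic (square-root) branch point.
At 11: a pole of order 3; residue 0.


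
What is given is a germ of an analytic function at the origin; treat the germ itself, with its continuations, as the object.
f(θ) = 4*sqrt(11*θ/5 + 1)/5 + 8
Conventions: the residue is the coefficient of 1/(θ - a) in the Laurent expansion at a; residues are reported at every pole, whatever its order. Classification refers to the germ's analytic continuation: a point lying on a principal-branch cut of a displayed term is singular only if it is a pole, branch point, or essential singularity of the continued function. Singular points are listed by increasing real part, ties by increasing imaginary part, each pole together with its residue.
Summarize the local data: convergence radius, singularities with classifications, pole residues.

Radius of convergence at 0: 5/11.
At -5/11: an algebraic (square-root) branch point.

Branch term (4/5)*sqrt(1 - θ/(-5/11)): its argument vanishes at θ = -5/11, a square-root branch point, modulus 5/11.
The radius of convergence is the smallest modulus among the singular points: 5/11.


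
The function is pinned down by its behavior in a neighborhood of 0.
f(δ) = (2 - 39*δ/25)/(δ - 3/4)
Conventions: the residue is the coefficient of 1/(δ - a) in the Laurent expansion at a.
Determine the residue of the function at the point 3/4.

The residue is 83/100.

At the order-1 pole 3/4 set g(δ) = (δ - (3/4))*f(δ) = 2 - 39*δ/25.
Simple pole: residue = g(a) at a = 3/4, which is 83/100.


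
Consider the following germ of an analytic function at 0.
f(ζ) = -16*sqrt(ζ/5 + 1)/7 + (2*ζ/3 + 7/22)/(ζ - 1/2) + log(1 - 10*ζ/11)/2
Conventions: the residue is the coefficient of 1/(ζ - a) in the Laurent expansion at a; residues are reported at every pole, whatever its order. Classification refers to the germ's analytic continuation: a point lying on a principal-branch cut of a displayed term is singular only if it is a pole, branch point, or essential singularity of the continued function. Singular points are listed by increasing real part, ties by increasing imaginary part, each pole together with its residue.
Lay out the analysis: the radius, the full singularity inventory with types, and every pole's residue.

Radius of convergence at 0: 1/2.
At -5: an algebraic (square-root) branch point.
At 1/2: a pole of order 1; residue 43/66.
At 11/10: a logarithmic branch point.

Denominator factor (ζ - 1/2): pole of order 1 at 1/2, modulus 1/2.
Branch term (-16/7)*sqrt(1 - ζ/(-5)): its argument vanishes at ζ = -5, a square-root branch point, modulus 5.
Branch term (1/2)*log(1 - ζ/(11/10)): its argument vanishes at ζ = 11/10, a logarithmic branch point, modulus 11/10.
The radius of convergence is the smallest modulus among the singular points: 1/2.
The branch terms are analytic at 1/2 and contribute nothing to the residue; only the rational part matters.
At the order-1 pole 1/2 set g(ζ) = (ζ - (1/2))*(rational part) = 2*ζ/3 + 7/22.
Simple pole: residue = g(a) at a = 1/2, which is 43/66.
List the singular points by increasing real part (a conjugate pair: the negative imaginary part first).


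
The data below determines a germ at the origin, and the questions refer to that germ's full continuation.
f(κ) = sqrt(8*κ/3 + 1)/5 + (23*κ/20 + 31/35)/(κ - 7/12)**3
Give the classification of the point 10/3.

The point is a regular point.

Denominator factors: κ - 7/12 = 11/4 at κ = 10/3 — none vanishes.
Branch term sqrt(1 - κ/(-3/8)): argument at 10/3 is 89/9, nonzero, so 10/3 is not its branch point (a point on a principal cut is still regular for the continued germ).
So the germ continues analytically to 10/3.


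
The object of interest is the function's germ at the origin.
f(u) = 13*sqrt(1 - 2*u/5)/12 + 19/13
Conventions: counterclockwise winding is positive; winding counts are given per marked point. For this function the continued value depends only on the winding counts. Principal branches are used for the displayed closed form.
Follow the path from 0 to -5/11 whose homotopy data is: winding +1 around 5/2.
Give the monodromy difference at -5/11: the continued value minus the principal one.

The rational part is single-valued and drops out of the difference; each branch term changes only by its own monodromy.
(13/12)*sqrt(1 - u/(5/2)): winding +1 is odd, the square root flips sign, contributing -2*(13/12)*sqrt(1 - (-5/11)/(5/2)) = -2*(13/12)*sqrt(13/11) = -(13/66)*sqrt(143).
Summing the contributions at u = -5/11 gives -(13/66)*sqrt(143).

Continued minus principal equals -(13/66)*sqrt(143).


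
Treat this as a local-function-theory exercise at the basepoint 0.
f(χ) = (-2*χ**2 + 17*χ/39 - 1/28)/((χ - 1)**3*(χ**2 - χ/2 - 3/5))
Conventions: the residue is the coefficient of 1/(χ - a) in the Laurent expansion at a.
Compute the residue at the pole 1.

At the order-3 pole 1 set g(χ) = (χ - (1))^3*f(χ) = (-2*χ**2 + 17*χ/39 - 1/28)/(χ**2 - χ/2 - 3/5).
Order-3 pole: residue = g''(a)/2; g''(1) = 2355545/273, so the residue is 2355545/546.

The residue is 2355545/546.


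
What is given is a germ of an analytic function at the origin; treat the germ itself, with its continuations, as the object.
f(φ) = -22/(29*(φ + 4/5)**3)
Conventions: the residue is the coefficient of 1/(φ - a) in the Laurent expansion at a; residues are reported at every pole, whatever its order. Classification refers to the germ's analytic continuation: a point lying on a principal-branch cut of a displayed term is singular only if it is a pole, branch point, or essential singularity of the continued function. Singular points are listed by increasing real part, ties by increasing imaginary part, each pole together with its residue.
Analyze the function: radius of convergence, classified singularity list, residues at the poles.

Radius of convergence at 0: 4/5.
At -4/5: a pole of order 3; residue 0.

Denominator factor (φ + 4/5)^3: pole of order 3 at -4/5, modulus 4/5.
The radius of convergence is the smallest modulus among the singular points: 4/5.
At the order-3 pole -4/5 set g(φ) = (φ - (-4/5))^3*f(φ) = -22/29.
Order-3 pole: residue = g''(a)/2; g''(-4/5) = 0, so the residue is 0.


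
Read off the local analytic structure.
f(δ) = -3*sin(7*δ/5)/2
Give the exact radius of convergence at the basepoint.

The factor sin(7*δ/5) is entire and contributes no finite singular point.
The polynomial part has no poles.
No finite singular points: the Taylor series at 0 converges everywhere.

The radius of convergence is infinite.


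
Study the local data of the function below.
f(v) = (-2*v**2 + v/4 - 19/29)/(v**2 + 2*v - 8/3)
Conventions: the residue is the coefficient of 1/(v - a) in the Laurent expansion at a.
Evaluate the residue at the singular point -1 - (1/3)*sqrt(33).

The factor v**2 + 2*v - 8/3 splits as (v - a)(v - a') with a = -1 - (1/3)*sqrt(33), a' = -1 + (1/3)*sqrt(33). At the order-1 pole a set g(v) = (v - a)*f(v) = [-2*v**2 + v/4 - 19/29] / (v - a').
Simple pole: residue = g(a) at a = -1 - (1/3)*sqrt(33), which is 17/8 + (3563/7656)*sqrt(33).

The residue is 17/8 + (3563/7656)*sqrt(33).


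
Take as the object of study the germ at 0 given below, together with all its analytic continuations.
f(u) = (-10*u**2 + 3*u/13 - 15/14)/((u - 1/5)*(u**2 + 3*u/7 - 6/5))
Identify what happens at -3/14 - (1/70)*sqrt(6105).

The denominator factor u**2 + 3*u/7 - 6/5 vanishes at -3/14 - (1/70)*sqrt(6105) and appears to the power 1; the numerator there equals -8943/637 - (411/6370)*sqrt(6105), nonzero, and no other factor vanishes.
Hence a pole whose order is the multiplicity, 1.

The point is a pole of order 1.


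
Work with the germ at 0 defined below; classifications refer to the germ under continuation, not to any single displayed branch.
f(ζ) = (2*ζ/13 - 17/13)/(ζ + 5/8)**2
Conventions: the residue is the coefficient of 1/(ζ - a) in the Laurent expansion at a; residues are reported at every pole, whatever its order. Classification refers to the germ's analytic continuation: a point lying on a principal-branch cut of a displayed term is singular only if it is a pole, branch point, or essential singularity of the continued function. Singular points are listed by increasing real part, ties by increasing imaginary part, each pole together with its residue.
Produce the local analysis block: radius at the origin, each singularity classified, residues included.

Denominator factor (ζ + 5/8)^2: pole of order 2 at -5/8, modulus 5/8.
The radius of convergence is the smallest modulus among the singular points: 5/8.
At the order-2 pole -5/8 set g(ζ) = (ζ - (-5/8))^2*f(ζ) = 2*ζ/13 - 17/13.
Order-2 pole: residue = g'(a); g'(-5/8) = 2/13, so the residue is 2/13.

Radius of convergence at 0: 5/8.
At -5/8: a pole of order 2; residue 2/13.


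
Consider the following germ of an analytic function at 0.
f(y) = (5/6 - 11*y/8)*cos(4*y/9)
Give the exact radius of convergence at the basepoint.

The factor cos(4*y/9) is entire and contributes no finite singular point.
The polynomial part has no poles.
No finite singular points: the Taylor series at 0 converges everywhere.

The radius of convergence is infinite.


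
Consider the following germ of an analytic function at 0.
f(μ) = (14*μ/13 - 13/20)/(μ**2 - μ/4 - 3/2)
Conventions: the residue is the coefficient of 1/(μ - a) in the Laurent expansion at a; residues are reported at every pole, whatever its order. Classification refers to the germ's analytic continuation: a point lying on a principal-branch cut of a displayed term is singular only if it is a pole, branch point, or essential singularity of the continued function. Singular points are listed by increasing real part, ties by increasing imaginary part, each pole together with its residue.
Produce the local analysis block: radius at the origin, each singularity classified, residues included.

Denominator factor (μ**2 - μ/4 - 3/2): discriminant 97/16, real irrational roots 1/8 + (1/8)*sqrt(97) and 1/8 - (1/8)*sqrt(97); poles of order 1, moduli 1/8 + (1/8)*sqrt(97) and -1/8 + (1/8)*sqrt(97).
The radius of convergence is the smallest modulus among the singular points: -1/8 + (1/8)*sqrt(97).
The factor μ**2 - μ/4 - 3/2 splits as (μ - a)(μ - a') with a = 1/8 - (1/8)*sqrt(97), a' = 1/8 + (1/8)*sqrt(97). At the order-1 pole a set g(μ) = (μ - a)*f(μ) = [14*μ/13 - 13/20] / (μ - a').
Simple pole: residue = g(a) at a = 1/8 - (1/8)*sqrt(97), which is 7/13 + (134/6305)*sqrt(97).
The factor μ**2 - μ/4 - 3/2 splits as (μ - a)(μ - a') with a = 1/8 + (1/8)*sqrt(97), a' = 1/8 - (1/8)*sqrt(97). At the order-1 pole a set g(μ) = (μ - a)*f(μ) = [14*μ/13 - 13/20] / (μ - a').
Simple pole: residue = g(a) at a = 1/8 + (1/8)*sqrt(97), which is 7/13 - (134/6305)*sqrt(97).
List the singular points by increasing real part (a conjugate pair: the negative imaginary part first).

Radius of convergence at 0: -1/8 + (1/8)*sqrt(97).
At 1/8 - (1/8)*sqrt(97): a pole of order 1; residue 7/13 + (134/6305)*sqrt(97).
At 1/8 + (1/8)*sqrt(97): a pole of order 1; residue 7/13 - (134/6305)*sqrt(97).


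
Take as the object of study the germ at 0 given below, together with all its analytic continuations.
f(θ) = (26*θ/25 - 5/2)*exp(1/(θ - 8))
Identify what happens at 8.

The point is an essential singularity.

The exponent 1/(θ - (8)) has a pole at 8, so exp(1/(θ - (8))) takes every nonzero value near it: an essential singularity (not a pole of any order).


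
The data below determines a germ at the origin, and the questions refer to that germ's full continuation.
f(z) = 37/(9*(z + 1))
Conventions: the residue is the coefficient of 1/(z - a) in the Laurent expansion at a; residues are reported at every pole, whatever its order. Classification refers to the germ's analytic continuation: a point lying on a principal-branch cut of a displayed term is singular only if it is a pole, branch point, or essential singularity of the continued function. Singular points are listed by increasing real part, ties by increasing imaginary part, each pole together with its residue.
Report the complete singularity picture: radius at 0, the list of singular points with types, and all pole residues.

Radius of convergence at 0: 1.
At -1: a pole of order 1; residue 37/9.

Denominator factor (z + 1): pole of order 1 at -1, modulus 1.
The radius of convergence is the smallest modulus among the singular points: 1.
At the order-1 pole -1 set g(z) = (z - (-1))*f(z) = 37/9.
Simple pole: residue = g(a) at a = -1, which is 37/9.
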